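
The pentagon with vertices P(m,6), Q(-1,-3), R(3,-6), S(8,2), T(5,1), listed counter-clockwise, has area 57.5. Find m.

-3

The doubled signed area Σ (x_i y_{i+1} − x_{i+1} y_i) is linear in m.
With m=0 it equals 103; the coefficient of m is -4 (from the two edges through P).
So -4·m + 103 = 2·57.5 = 115 ⇒ m = -3.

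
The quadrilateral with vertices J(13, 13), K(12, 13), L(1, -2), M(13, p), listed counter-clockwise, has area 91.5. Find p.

Write out the shoelace sum; only the two edges meeting at M involve p:
2·Area = [(1·p − 13·(-2)) + (13·13 − 13·p)] + -24
       = -12·p + 171 = 183
⇒ p = -1.

-1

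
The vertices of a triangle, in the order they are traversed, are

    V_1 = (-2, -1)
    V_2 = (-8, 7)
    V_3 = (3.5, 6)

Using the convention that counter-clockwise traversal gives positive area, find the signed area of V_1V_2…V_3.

Apply the surveyor's formula: 2A = Σ (x_i·y_{i+1} − x_{i+1}·y_i), indices taken mod 3.
V_1→V_2: (-2)(7) − (-8)(-1) = -22
V_2→V_3: (-8)(6) − (3.5)(7) = -72.5
V_3→V_1: (3.5)(-1) − (-2)(6) = 8.5
Σ = -86
Signed area = Σ/2 = -43 (negative ⇒ clockwise traversal).

-43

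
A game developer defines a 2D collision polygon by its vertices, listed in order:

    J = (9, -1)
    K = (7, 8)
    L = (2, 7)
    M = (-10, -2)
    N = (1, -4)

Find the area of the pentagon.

J→K: (9)(8) − (7)(-1) = 79
K→L: (7)(7) − (2)(8) = 33
L→M: (2)(-2) − (-10)(7) = 66
M→N: (-10)(-4) − (1)(-2) = 42
N→J: (1)(-1) − (9)(-4) = 35
Σ = 255
Area = |Σ|/2 = 127.5.

127.5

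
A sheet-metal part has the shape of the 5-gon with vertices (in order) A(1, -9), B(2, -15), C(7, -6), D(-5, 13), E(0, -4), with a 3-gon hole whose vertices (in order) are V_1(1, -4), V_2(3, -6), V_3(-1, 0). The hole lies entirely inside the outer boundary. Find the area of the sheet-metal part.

Outer boundary:
Apply the surveyor's formula: 2A = Σ (x_i·y_{i+1} − x_{i+1}·y_i), indices taken mod 5.
Σ = (3) + (93) + (61) + (20) + (4) = 181
Area = |Σ|/2 = 90.5.
Hole:
Σ = (6) + (-6) + (4) = 4
Area = |Σ|/2 = 2.
Net area = 90.5 − 2 = 88.5.

88.5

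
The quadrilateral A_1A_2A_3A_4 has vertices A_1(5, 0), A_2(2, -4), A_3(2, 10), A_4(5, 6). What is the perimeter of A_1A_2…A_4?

|A_1A_2| = √((-3)² + (-4)²) = √25 = 5
|A_2A_3| = √((0)² + (14)²) = √196 = 14
|A_3A_4| = √((3)² + (-4)²) = √25 = 5
|A_4A_1| = √((0)² + (-6)²) = √36 = 6
Perimeter = 5 + 14 + 5 + 6 = 30.

30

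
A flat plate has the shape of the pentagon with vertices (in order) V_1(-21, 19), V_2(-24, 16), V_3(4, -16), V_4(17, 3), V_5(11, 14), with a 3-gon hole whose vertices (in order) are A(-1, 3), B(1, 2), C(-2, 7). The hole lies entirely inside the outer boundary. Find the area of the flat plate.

Outer boundary:
Cross-terms: 120, 320, 284, 205, 503  ⇒  Σ = 1432
Area = |Σ|/2 = 716.
Hole:
Apply the shoelace formula: 2A = Σ (x_i·y_{i+1} − x_{i+1}·y_i), indices taken mod 3.
Σ = (-5) + (11) + (1) = 7
Area = |Σ|/2 = 3.5.
Net area = 716 − 3.5 = 712.5.

712.5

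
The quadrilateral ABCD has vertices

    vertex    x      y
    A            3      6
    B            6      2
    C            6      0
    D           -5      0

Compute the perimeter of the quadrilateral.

28

|AB| = √((3)² + (-4)²) = √25 = 5
|BC| = √((0)² + (-2)²) = √4 = 2
|CD| = √((-11)² + (0)²) = √121 = 11
|DA| = √((8)² + (6)²) = √100 = 10
Perimeter = 5 + 2 + 11 + 10 = 28.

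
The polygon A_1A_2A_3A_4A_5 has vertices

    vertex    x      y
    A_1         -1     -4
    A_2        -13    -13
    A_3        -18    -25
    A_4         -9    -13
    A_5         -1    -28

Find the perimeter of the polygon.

84

|A_1A_2| = √((-12)² + (-9)²) = √225 = 15
|A_2A_3| = √((-5)² + (-12)²) = √169 = 13
|A_3A_4| = √((9)² + (12)²) = √225 = 15
|A_4A_5| = √((8)² + (-15)²) = √289 = 17
|A_5A_1| = √((0)² + (24)²) = √576 = 24
Perimeter = 15 + 13 + 15 + 17 + 24 = 84.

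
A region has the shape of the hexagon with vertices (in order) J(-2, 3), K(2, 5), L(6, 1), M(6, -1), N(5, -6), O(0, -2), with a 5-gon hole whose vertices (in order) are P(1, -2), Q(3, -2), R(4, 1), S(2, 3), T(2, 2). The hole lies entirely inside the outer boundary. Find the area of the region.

Outer boundary:
Apply Gauss's area formula: 2A = Σ (x_i·y_{i+1} − x_{i+1}·y_i), indices taken mod 6.
Σ = (-16) + (-28) + (-12) + (-31) + (-10) + (-4) = -101
Area = |Σ|/2 = 50.5.
Hole:
P→Q: (1)(-2) − (3)(-2) = 4
Q→R: (3)(1) − (4)(-2) = 11
R→S: (4)(3) − (2)(1) = 10
S→T: (2)(2) − (2)(3) = -2
T→P: (2)(-2) − (1)(2) = -6
Σ = 17
Area = |Σ|/2 = 8.5.
Net area = 50.5 − 8.5 = 42.

42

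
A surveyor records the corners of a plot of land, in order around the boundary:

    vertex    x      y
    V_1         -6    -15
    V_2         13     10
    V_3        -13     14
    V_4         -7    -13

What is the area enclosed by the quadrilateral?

370.5

Cross-terms: 135, 312, 267, 27  ⇒  Σ = 741
Area = |Σ|/2 = 370.5.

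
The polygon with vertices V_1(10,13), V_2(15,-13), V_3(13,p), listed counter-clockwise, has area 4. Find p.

-1

The doubled signed area Σ (x_i y_{i+1} − x_{i+1} y_i) is linear in p.
With p=0 it equals 13; the coefficient of p is 5 (from the two edges through V_3).
So 5·p + 13 = 2·4 = 8 ⇒ p = -1.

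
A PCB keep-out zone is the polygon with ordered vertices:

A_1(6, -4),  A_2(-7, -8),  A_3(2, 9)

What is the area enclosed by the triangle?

92.5

Cross-terms: -76, -47, -62  ⇒  Σ = -185
Area = |Σ|/2 = 92.5.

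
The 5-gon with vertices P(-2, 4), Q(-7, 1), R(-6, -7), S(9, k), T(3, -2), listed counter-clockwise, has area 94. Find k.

-6

The doubled signed area Σ (x_i y_{i+1} − x_{i+1} y_i) is linear in k.
With k=0 it equals 134; the coefficient of k is -9 (from the two edges through S).
So -9·k + 134 = 2·94 = 188 ⇒ k = -6.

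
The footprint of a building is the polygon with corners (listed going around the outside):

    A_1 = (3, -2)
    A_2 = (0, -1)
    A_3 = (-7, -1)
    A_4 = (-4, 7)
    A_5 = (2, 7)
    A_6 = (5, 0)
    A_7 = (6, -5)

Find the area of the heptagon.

Σ = (-3) + (-7) + (-53) + (-42) + (-35) + (-25) + (3) = -162
Area = |Σ|/2 = 81.

81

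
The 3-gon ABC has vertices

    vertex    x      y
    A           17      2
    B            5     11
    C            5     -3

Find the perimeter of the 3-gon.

|AB| = √((-12)² + (9)²) = √225 = 15
|BC| = √((0)² + (-14)²) = √196 = 14
|CA| = √((12)² + (5)²) = √169 = 13
Perimeter = 15 + 14 + 13 = 42.

42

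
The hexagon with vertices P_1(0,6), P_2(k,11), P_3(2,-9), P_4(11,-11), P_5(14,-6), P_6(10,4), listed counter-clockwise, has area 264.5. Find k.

-14

The doubled signed area Σ (x_i y_{i+1} − x_{i+1} y_i) is linear in k.
With k=0 it equals 319; the coefficient of k is -15 (from the two edges through P_2).
So -15·k + 319 = 2·264.5 = 529 ⇒ k = -14.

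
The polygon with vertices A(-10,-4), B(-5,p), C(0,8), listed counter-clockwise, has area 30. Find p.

-4

Write out the shoelace sum; only the two edges meeting at B involve p:
2·Area = [((-10)·p − (-5)·(-4)) + ((-5)·8 − 0·p)] + 80
       = -10·p + 20 = 60
⇒ p = -4.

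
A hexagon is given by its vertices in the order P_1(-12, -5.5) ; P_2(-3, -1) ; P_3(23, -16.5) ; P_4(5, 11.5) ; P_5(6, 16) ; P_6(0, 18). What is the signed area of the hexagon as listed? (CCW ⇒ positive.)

Apply the shoelace (surveyor's) formula: 2A = Σ (x_i·y_{i+1} − x_{i+1}·y_i), indices taken mod 6.
Cross-terms: -4.5, 72.5, 347, 11, 108, 216  ⇒  Σ = 750
Signed area = Σ/2 = 375 (positive ⇒ counter-clockwise traversal).

375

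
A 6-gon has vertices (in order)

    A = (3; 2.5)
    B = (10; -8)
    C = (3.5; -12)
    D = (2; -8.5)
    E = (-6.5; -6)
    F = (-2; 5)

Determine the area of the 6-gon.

139.25

Apply the surveyor's formula: 2A = Σ (x_i·y_{i+1} − x_{i+1}·y_i), indices taken mod 6.
Σ = (-49) + (-92) + (-5.75) + (-67.25) + (-44.5) + (-20) = -278.5
Area = |Σ|/2 = 139.25.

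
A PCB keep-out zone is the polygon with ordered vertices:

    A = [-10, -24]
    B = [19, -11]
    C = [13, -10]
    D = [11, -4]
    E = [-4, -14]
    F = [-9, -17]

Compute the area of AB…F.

197.5

Apply Gauss's area formula: 2A = Σ (x_i·y_{i+1} − x_{i+1}·y_i), indices taken mod 6.
Cross-terms: 566, -47, 58, -170, -58, 46  ⇒  Σ = 395
Area = |Σ|/2 = 197.5.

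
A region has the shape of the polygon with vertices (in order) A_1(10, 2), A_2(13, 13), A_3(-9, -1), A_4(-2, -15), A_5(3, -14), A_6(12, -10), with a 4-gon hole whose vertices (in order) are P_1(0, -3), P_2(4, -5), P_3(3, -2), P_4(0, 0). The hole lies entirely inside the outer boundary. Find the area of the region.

Outer boundary:
A_1→A_2: (10)(13) − (13)(2) = 104
A_2→A_3: (13)(-1) − (-9)(13) = 104
A_3→A_4: (-9)(-15) − (-2)(-1) = 133
A_4→A_5: (-2)(-14) − (3)(-15) = 73
A_5→A_6: (3)(-10) − (12)(-14) = 138
A_6→A_1: (12)(2) − (10)(-10) = 124
Σ = 676
Area = |Σ|/2 = 338.
Hole:
Σ = (12) + (7) + (0) + (0) = 19
Area = |Σ|/2 = 9.5.
Net area = 338 − 9.5 = 328.5.

328.5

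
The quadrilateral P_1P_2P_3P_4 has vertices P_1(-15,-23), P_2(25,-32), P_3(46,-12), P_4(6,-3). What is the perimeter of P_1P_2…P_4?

140

|P_1P_2| = √((40)² + (-9)²) = √1681 = 41
|P_2P_3| = √((21)² + (20)²) = √841 = 29
|P_3P_4| = √((-40)² + (9)²) = √1681 = 41
|P_4P_1| = √((-21)² + (-20)²) = √841 = 29
Perimeter = 41 + 29 + 41 + 29 = 140.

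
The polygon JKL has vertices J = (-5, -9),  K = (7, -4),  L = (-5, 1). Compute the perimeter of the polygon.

|JK| = √((12)² + (5)²) = √169 = 13
|KL| = √((-12)² + (5)²) = √169 = 13
|LJ| = √((0)² + (-10)²) = √100 = 10
Perimeter = 13 + 13 + 10 = 36.

36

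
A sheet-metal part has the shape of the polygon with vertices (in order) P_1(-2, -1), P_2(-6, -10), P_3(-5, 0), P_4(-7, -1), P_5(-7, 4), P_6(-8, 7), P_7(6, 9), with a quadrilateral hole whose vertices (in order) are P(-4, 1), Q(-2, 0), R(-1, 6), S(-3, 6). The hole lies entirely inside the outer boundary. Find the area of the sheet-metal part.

81

Outer boundary:
Apply Gauss's area formula: 2A = Σ (x_i·y_{i+1} − x_{i+1}·y_i), indices taken mod 7.
Σ = (14) + (-50) + (5) + (-35) + (-17) + (-114) + (12) = -185
Area = |Σ|/2 = 92.5.
Hole:
Apply Gauss's area formula: 2A = Σ (x_i·y_{i+1} − x_{i+1}·y_i), indices taken mod 4.
P→Q: (-4)(0) − (-2)(1) = 2
Q→R: (-2)(6) − (-1)(0) = -12
R→S: (-1)(6) − (-3)(6) = 12
S→P: (-3)(1) − (-4)(6) = 21
Σ = 23
Area = |Σ|/2 = 11.5.
Net area = 92.5 − 11.5 = 81.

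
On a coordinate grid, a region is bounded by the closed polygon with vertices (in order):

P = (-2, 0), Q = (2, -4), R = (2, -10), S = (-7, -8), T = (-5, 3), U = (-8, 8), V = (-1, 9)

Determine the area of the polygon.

Apply the shoelace formula: 2A = Σ (x_i·y_{i+1} − x_{i+1}·y_i), indices taken mod 7.
P→Q: (-2)(-4) − (2)(0) = 8
Q→R: (2)(-10) − (2)(-4) = -12
R→S: (2)(-8) − (-7)(-10) = -86
S→T: (-7)(3) − (-5)(-8) = -61
T→U: (-5)(8) − (-8)(3) = -16
U→V: (-8)(9) − (-1)(8) = -64
V→P: (-1)(0) − (-2)(9) = 18
Σ = -213
Area = |Σ|/2 = 106.5.

106.5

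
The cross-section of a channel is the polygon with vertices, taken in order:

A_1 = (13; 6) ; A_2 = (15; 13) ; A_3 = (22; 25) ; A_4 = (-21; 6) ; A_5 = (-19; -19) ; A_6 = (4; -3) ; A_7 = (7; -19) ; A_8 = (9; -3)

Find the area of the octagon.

829.5

Apply the shoelace formula: 2A = Σ (x_i·y_{i+1} − x_{i+1}·y_i), indices taken mod 8.
Cross-terms: 79, 89, 657, 513, 133, -55, 150, 93  ⇒  Σ = 1659
Area = |Σ|/2 = 829.5.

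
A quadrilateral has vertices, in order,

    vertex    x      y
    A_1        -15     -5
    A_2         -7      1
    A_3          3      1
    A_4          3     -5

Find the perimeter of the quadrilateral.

|A_1A_2| = √((8)² + (6)²) = √100 = 10
|A_2A_3| = √((10)² + (0)²) = √100 = 10
|A_3A_4| = √((0)² + (-6)²) = √36 = 6
|A_4A_1| = √((-18)² + (0)²) = √324 = 18
Perimeter = 10 + 10 + 6 + 18 = 44.

44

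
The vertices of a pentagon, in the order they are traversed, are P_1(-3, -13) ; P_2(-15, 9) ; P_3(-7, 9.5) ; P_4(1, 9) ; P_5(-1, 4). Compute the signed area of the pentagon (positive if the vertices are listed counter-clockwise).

Σ = (-222) + (-79.5) + (-72.5) + (13) + (25) = -336
Signed area = Σ/2 = -168 (negative ⇒ clockwise traversal).

-168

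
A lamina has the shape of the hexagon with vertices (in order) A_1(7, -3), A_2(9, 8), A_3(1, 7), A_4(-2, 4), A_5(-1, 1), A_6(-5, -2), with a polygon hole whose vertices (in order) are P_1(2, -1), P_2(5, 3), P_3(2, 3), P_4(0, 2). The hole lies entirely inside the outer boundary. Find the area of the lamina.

Outer boundary:
A_1→A_2: (7)(8) − (9)(-3) = 83
A_2→A_3: (9)(7) − (1)(8) = 55
A_3→A_4: (1)(4) − (-2)(7) = 18
A_4→A_5: (-2)(1) − (-1)(4) = 2
A_5→A_6: (-1)(-2) − (-5)(1) = 7
A_6→A_1: (-5)(-3) − (7)(-2) = 29
Σ = 194
Area = |Σ|/2 = 97.
Hole:
Apply Gauss's area formula: 2A = Σ (x_i·y_{i+1} − x_{i+1}·y_i), indices taken mod 4.
P_1→P_2: (2)(3) − (5)(-1) = 11
P_2→P_3: (5)(3) − (2)(3) = 9
P_3→P_4: (2)(2) − (0)(3) = 4
P_4→P_1: (0)(-1) − (2)(2) = -4
Σ = 20
Area = |Σ|/2 = 10.
Net area = 97 − 10 = 87.

87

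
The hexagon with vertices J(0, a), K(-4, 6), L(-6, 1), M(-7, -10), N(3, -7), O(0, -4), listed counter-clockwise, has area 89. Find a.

3

Write out the shoelace sum; only the two edges meeting at J involve a:
2·Area = [(0·a − 0·(-4)) + (0·6 − (-4)·a)] + 166
       = 4·a + 166 = 178
⇒ a = 3.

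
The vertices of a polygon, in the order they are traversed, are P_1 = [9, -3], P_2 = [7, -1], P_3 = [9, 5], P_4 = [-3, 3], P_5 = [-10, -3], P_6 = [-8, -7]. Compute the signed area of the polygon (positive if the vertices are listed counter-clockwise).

P_1→P_2: (9)(-1) − (7)(-3) = 12
P_2→P_3: (7)(5) − (9)(-1) = 44
P_3→P_4: (9)(3) − (-3)(5) = 42
P_4→P_5: (-3)(-3) − (-10)(3) = 39
P_5→P_6: (-10)(-7) − (-8)(-3) = 46
P_6→P_1: (-8)(-3) − (9)(-7) = 87
Σ = 270
Signed area = Σ/2 = 135 (positive ⇒ counter-clockwise traversal).

135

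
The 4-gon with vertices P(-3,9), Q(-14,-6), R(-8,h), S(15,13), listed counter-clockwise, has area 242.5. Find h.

-11

Write out the shoelace sum; only the two edges meeting at R involve h:
2·Area = [((-14)·h − (-8)·(-6)) + ((-8)·13 − 15·h)] + 318
       = -29·h + 166 = 485
⇒ h = -11.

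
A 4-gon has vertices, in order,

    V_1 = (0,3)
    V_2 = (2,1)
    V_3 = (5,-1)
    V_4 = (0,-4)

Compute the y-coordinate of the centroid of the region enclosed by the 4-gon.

Apply the surveyor's formula. First the cross-terms c_i = x_i·y_{i+1} − x_{i+1}·y_i:
  -6, -7, -20, 0  ⇒  2A = -33, A = -16.5.
Then Σ (y_i + y_{i+1})·c_i = 76, so ȳ = 76 / (6·(-16.5)) = -76/99.

-76/99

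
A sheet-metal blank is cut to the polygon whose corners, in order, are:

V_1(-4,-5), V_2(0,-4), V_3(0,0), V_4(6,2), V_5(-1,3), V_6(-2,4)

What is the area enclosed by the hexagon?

32

Σ = (16) + (0) + (0) + (20) + (2) + (26) = 64
Area = |Σ|/2 = 32.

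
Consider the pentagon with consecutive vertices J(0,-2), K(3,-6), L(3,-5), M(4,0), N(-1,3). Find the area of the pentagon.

Cross-terms: 6, 3, 20, 12, 2  ⇒  Σ = 43
Area = |Σ|/2 = 21.5.

21.5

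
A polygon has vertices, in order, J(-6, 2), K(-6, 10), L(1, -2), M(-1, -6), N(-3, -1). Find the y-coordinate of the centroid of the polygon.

389/249

Apply the shoelace formula. First the cross-terms c_i = x_i·y_{i+1} − x_{i+1}·y_i:
  -48, 2, -8, -17, -12  ⇒  2A = -83, A = -41.5.
Then Σ (y_i + y_{i+1})·c_i = -389, so ȳ = -389 / (6·(-41.5)) = 389/249.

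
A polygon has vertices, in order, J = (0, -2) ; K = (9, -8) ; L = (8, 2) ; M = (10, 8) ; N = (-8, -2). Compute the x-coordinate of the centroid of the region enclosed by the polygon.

577/153

Apply the surveyor's formula. First the cross-terms c_i = x_i·y_{i+1} − x_{i+1}·y_i:
  18, 82, 44, 44, 16  ⇒  2A = 204, A = 102.
Then Σ (x_i + x_{i+1})·c_i = 2308, so x̄ = 2308 / (6·102) = 577/153.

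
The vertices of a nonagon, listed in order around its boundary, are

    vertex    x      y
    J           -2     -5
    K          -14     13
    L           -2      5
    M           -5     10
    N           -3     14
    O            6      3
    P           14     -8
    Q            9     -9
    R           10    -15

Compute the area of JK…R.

268.5

Apply Gauss's area formula: 2A = Σ (x_i·y_{i+1} − x_{i+1}·y_i), indices taken mod 9.
Σ = (-96) + (-44) + (5) + (-40) + (-93) + (-90) + (-54) + (-45) + (-80) = -537
Area = |Σ|/2 = 268.5.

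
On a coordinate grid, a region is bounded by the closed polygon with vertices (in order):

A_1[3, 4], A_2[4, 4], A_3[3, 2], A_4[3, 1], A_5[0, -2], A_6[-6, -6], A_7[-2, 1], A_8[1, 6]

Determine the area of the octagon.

37

A_1→A_2: (3)(4) − (4)(4) = -4
A_2→A_3: (4)(2) − (3)(4) = -4
A_3→A_4: (3)(1) − (3)(2) = -3
A_4→A_5: (3)(-2) − (0)(1) = -6
A_5→A_6: (0)(-6) − (-6)(-2) = -12
A_6→A_7: (-6)(1) − (-2)(-6) = -18
A_7→A_8: (-2)(6) − (1)(1) = -13
A_8→A_1: (1)(4) − (3)(6) = -14
Σ = -74
Area = |Σ|/2 = 37.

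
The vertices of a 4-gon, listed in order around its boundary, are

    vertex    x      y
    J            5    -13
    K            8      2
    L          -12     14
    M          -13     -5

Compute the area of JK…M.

Apply Gauss's area formula: 2A = Σ (x_i·y_{i+1} − x_{i+1}·y_i), indices taken mod 4.
Σ = (114) + (136) + (242) + (194) = 686
Area = |Σ|/2 = 343.

343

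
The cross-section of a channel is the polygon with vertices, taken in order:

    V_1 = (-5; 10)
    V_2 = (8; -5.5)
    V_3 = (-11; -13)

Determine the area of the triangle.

V_1→V_2: (-5)(-5.5) − (8)(10) = -52.5
V_2→V_3: (8)(-13) − (-11)(-5.5) = -164.5
V_3→V_1: (-11)(10) − (-5)(-13) = -175
Σ = -392
Area = |Σ|/2 = 196.

196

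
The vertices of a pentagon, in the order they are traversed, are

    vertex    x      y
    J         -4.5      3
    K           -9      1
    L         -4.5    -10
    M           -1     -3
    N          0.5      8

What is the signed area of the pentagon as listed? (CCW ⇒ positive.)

75.75

Apply Gauss's area formula: 2A = Σ (x_i·y_{i+1} − x_{i+1}·y_i), indices taken mod 5.
Σ = (22.5) + (94.5) + (3.5) + (-6.5) + (37.5) = 151.5
Signed area = Σ/2 = 75.75 (positive ⇒ counter-clockwise traversal).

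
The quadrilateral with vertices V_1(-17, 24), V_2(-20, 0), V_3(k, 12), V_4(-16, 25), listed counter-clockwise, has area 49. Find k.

The doubled signed area Σ (x_i y_{i+1} − x_{i+1} y_i) is linear in k.
With k=0 it equals 473; the coefficient of k is 25 (from the two edges through V_3).
So 25·k + 473 = 2·49 = 98 ⇒ k = -15.

-15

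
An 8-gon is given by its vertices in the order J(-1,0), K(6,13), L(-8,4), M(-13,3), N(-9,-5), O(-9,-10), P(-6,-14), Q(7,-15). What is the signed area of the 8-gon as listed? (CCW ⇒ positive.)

Apply the surveyor's formula: 2A = Σ (x_i·y_{i+1} − x_{i+1}·y_i), indices taken mod 8.
J→K: (-1)(13) − (6)(0) = -13
K→L: (6)(4) − (-8)(13) = 128
L→M: (-8)(3) − (-13)(4) = 28
M→N: (-13)(-5) − (-9)(3) = 92
N→O: (-9)(-10) − (-9)(-5) = 45
O→P: (-9)(-14) − (-6)(-10) = 66
P→Q: (-6)(-15) − (7)(-14) = 188
Q→J: (7)(0) − (-1)(-15) = -15
Σ = 519
Signed area = Σ/2 = 259.5 (positive ⇒ counter-clockwise traversal).

259.5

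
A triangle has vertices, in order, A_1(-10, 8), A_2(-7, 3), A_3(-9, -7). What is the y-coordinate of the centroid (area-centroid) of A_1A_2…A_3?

Apply the shoelace (surveyor's) formula. First the cross-terms c_i = x_i·y_{i+1} − x_{i+1}·y_i:
  26, 76, -142  ⇒  2A = -40, A = -20.
Then Σ (y_i + y_{i+1})·c_i = -160, so ȳ = -160 / (6·(-20)) = 4/3.

4/3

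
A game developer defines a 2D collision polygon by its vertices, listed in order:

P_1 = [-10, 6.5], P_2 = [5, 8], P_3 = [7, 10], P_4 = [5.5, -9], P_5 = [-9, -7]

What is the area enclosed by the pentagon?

P_1→P_2: (-10)(8) − (5)(6.5) = -112.5
P_2→P_3: (5)(10) − (7)(8) = -6
P_3→P_4: (7)(-9) − (5.5)(10) = -118
P_4→P_5: (5.5)(-7) − (-9)(-9) = -119.5
P_5→P_1: (-9)(6.5) − (-10)(-7) = -128.5
Σ = -484.5
Area = |Σ|/2 = 242.25.

242.25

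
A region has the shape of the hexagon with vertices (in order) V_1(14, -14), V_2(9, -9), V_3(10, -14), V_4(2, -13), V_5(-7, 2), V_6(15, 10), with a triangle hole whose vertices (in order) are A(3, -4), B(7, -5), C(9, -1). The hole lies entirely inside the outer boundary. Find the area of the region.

Outer boundary:
Apply the shoelace (surveyor's) formula: 2A = Σ (x_i·y_{i+1} − x_{i+1}·y_i), indices taken mod 6.
V_1→V_2: (14)(-9) − (9)(-14) = 0
V_2→V_3: (9)(-14) − (10)(-9) = -36
V_3→V_4: (10)(-13) − (2)(-14) = -102
V_4→V_5: (2)(2) − (-7)(-13) = -87
V_5→V_6: (-7)(10) − (15)(2) = -100
V_6→V_1: (15)(-14) − (14)(10) = -350
Σ = -675
Area = |Σ|/2 = 337.5.
Hole:
Apply the shoelace formula: 2A = Σ (x_i·y_{i+1} − x_{i+1}·y_i), indices taken mod 3.
Cross-terms: 13, 38, -33  ⇒  Σ = 18
Area = |Σ|/2 = 9.
Net area = 337.5 − 9 = 328.5.

328.5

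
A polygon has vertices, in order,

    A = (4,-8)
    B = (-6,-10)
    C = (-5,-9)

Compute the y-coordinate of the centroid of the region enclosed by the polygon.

Apply Gauss's area formula. First the cross-terms c_i = x_i·y_{i+1} − x_{i+1}·y_i:
  -88, 4, 76  ⇒  2A = -8, A = -4.
Then Σ (y_i + y_{i+1})·c_i = 216, so ȳ = 216 / (6·(-4)) = -9.

-9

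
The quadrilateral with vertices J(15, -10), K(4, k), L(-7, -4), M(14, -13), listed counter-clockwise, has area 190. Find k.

7

Write out the shoelace sum; only the two edges meeting at K involve k:
2·Area = [(15·k − 4·(-10)) + (4·(-4) − (-7)·k)] + 202
       = 22·k + 226 = 380
⇒ k = 7.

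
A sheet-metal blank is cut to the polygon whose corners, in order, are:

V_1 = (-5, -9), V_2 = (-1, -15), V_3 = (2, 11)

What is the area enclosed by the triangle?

Apply the surveyor's formula: 2A = Σ (x_i·y_{i+1} − x_{i+1}·y_i), indices taken mod 3.
Σ = (66) + (19) + (37) = 122
Area = |Σ|/2 = 61.

61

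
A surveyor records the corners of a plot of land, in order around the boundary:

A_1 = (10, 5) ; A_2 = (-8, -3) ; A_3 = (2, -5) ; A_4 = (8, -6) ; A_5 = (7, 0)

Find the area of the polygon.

Σ = (10) + (46) + (28) + (42) + (35) = 161
Area = |Σ|/2 = 80.5.

80.5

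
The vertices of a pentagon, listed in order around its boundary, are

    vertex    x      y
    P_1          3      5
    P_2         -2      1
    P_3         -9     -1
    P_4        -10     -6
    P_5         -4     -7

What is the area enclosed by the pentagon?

57.5

Σ = (13) + (11) + (44) + (46) + (1) = 115
Area = |Σ|/2 = 57.5.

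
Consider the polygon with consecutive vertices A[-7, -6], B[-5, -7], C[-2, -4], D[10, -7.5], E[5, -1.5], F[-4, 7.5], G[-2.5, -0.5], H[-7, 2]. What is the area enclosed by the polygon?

Apply the surveyor's formula: 2A = Σ (x_i·y_{i+1} − x_{i+1}·y_i), indices taken mod 8.
A→B: (-7)(-7) − (-5)(-6) = 19
B→C: (-5)(-4) − (-2)(-7) = 6
C→D: (-2)(-7.5) − (10)(-4) = 55
D→E: (10)(-1.5) − (5)(-7.5) = 22.5
E→F: (5)(7.5) − (-4)(-1.5) = 31.5
F→G: (-4)(-0.5) − (-2.5)(7.5) = 20.75
G→H: (-2.5)(2) − (-7)(-0.5) = -8.5
H→A: (-7)(-6) − (-7)(2) = 56
Σ = 202.25
Area = |Σ|/2 = 101.125.

101.125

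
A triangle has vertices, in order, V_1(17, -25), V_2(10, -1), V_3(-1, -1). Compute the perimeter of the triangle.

|V_1V_2| = √((-7)² + (24)²) = √625 = 25
|V_2V_3| = √((-11)² + (0)²) = √121 = 11
|V_3V_1| = √((18)² + (-24)²) = √900 = 30
Perimeter = 25 + 11 + 30 = 66.

66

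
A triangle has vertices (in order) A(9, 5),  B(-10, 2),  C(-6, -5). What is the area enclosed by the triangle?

72.5

Cross-terms: 68, 62, 15  ⇒  Σ = 145
Area = |Σ|/2 = 72.5.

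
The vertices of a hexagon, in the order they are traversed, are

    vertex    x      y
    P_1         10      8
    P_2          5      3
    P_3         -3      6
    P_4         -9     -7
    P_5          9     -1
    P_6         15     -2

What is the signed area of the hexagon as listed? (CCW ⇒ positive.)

156.5

Σ = (-10) + (39) + (75) + (72) + (-3) + (140) = 313
Signed area = Σ/2 = 156.5 (positive ⇒ counter-clockwise traversal).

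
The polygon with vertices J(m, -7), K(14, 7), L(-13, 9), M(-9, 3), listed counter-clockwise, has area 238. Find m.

Write out the shoelace sum; only the two edges meeting at J involve m:
2·Area = [((-9)·(-7) − m·3) + (m·7 − 14·(-7))] + 259
       = 4·m + 420 = 476
⇒ m = 14.

14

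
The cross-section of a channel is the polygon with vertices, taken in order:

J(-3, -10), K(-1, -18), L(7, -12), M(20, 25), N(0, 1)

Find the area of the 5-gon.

310

Apply the surveyor's formula: 2A = Σ (x_i·y_{i+1} − x_{i+1}·y_i), indices taken mod 5.
Σ = (44) + (138) + (415) + (20) + (3) = 620
Area = |Σ|/2 = 310.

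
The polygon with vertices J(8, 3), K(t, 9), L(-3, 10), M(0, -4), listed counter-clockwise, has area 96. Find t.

Write out the shoelace sum; only the two edges meeting at K involve t:
2·Area = [(8·9 − t·3) + (t·10 − (-3)·9)] + 44
       = 7·t + 143 = 192
⇒ t = 7.

7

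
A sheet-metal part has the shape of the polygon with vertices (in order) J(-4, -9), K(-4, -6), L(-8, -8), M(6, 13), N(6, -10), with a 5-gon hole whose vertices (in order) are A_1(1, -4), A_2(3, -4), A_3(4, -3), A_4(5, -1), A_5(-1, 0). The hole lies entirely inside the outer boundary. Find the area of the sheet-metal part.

143.5

Outer boundary:
Σ = (-12) + (-16) + (-56) + (-138) + (-94) = -316
Area = |Σ|/2 = 158.
Hole:
Apply the shoelace (surveyor's) formula: 2A = Σ (x_i·y_{i+1} − x_{i+1}·y_i), indices taken mod 5.
A_1→A_2: (1)(-4) − (3)(-4) = 8
A_2→A_3: (3)(-3) − (4)(-4) = 7
A_3→A_4: (4)(-1) − (5)(-3) = 11
A_4→A_5: (5)(0) − (-1)(-1) = -1
A_5→A_1: (-1)(-4) − (1)(0) = 4
Σ = 29
Area = |Σ|/2 = 14.5.
Net area = 158 − 14.5 = 143.5.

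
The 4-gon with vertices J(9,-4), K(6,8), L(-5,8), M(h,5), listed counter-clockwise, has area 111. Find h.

The doubled signed area Σ (x_i y_{i+1} − x_{i+1} y_i) is linear in h.
With h=0 it equals 114; the coefficient of h is -12 (from the two edges through M).
So -12·h + 114 = 2·111 = 222 ⇒ h = -9.

-9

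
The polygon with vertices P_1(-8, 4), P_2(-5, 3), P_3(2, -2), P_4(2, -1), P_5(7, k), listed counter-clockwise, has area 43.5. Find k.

The doubled signed area Σ (x_i y_{i+1} − x_{i+1} y_i) is linear in k.
With k=0 it equals 37; the coefficient of k is 10 (from the two edges through P_5).
So 10·k + 37 = 2·43.5 = 87 ⇒ k = 5.

5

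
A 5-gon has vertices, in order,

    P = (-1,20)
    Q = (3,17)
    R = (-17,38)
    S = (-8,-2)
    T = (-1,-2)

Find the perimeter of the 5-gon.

104

|PQ| = √((4)² + (-3)²) = √25 = 5
|QR| = √((-20)² + (21)²) = √841 = 29
|RS| = √((9)² + (-40)²) = √1681 = 41
|ST| = √((7)² + (0)²) = √49 = 7
|TP| = √((0)² + (22)²) = √484 = 22
Perimeter = 5 + 29 + 41 + 7 + 22 = 104.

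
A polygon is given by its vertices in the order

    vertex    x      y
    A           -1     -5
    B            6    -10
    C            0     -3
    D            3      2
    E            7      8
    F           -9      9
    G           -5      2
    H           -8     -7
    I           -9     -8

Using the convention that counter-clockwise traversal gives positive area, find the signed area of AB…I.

146

Apply the shoelace formula: 2A = Σ (x_i·y_{i+1} − x_{i+1}·y_i), indices taken mod 9.
Σ = (40) + (-18) + (9) + (10) + (135) + (27) + (51) + (1) + (37) = 292
Signed area = Σ/2 = 146 (positive ⇒ counter-clockwise traversal).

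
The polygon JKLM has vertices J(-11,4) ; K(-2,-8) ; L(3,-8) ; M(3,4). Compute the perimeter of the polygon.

|JK| = √((9)² + (-12)²) = √225 = 15
|KL| = √((5)² + (0)²) = √25 = 5
|LM| = √((0)² + (12)²) = √144 = 12
|MJ| = √((-14)² + (0)²) = √196 = 14
Perimeter = 15 + 5 + 12 + 14 = 46.

46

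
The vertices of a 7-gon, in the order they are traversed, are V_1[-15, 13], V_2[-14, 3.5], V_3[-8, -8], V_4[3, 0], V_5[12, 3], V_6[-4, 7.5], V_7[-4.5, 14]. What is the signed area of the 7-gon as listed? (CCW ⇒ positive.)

Apply the shoelace formula: 2A = Σ (x_i·y_{i+1} − x_{i+1}·y_i), indices taken mod 7.
Cross-terms: 129.5, 140, 24, 9, 102, -22.25, 151.5  ⇒  Σ = 533.75
Signed area = Σ/2 = 266.875 (positive ⇒ counter-clockwise traversal).

266.875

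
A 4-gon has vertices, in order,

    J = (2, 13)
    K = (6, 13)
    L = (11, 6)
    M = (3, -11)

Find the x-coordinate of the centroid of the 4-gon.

Apply Gauss's area formula. First the cross-terms c_i = x_i·y_{i+1} − x_{i+1}·y_i:
  -52, -107, -139, 61  ⇒  2A = -237, A = -118.5.
Then Σ (x_i + x_{i+1})·c_i = -3876, so x̄ = -3876 / (6·(-118.5)) = 1292/237.

1292/237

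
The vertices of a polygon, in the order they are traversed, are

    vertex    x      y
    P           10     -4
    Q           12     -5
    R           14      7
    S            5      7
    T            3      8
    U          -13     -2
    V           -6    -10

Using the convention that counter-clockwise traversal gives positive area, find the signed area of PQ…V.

287

Apply the shoelace (surveyor's) formula: 2A = Σ (x_i·y_{i+1} − x_{i+1}·y_i), indices taken mod 7.
P→Q: (10)(-5) − (12)(-4) = -2
Q→R: (12)(7) − (14)(-5) = 154
R→S: (14)(7) − (5)(7) = 63
S→T: (5)(8) − (3)(7) = 19
T→U: (3)(-2) − (-13)(8) = 98
U→V: (-13)(-10) − (-6)(-2) = 118
V→P: (-6)(-4) − (10)(-10) = 124
Σ = 574
Signed area = Σ/2 = 287 (positive ⇒ counter-clockwise traversal).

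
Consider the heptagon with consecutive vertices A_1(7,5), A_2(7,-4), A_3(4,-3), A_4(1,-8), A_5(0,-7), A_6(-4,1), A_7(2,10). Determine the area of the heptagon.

117

Apply the shoelace formula: 2A = Σ (x_i·y_{i+1} − x_{i+1}·y_i), indices taken mod 7.
Cross-terms: -63, -5, -29, -7, -28, -42, -60  ⇒  Σ = -234
Area = |Σ|/2 = 117.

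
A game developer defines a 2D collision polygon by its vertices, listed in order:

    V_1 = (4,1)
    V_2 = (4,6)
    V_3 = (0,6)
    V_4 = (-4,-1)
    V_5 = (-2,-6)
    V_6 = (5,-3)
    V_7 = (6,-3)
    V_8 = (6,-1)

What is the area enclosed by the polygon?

Apply the shoelace formula: 2A = Σ (x_i·y_{i+1} − x_{i+1}·y_i), indices taken mod 8.
Σ = (20) + (24) + (24) + (22) + (36) + (3) + (12) + (10) = 151
Area = |Σ|/2 = 75.5.

75.5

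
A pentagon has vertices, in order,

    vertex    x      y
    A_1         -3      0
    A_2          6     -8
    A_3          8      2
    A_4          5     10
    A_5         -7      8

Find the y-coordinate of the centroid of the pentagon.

Apply Gauss's area formula. First the cross-terms c_i = x_i·y_{i+1} − x_{i+1}·y_i:
  24, 76, 70, 110, 24  ⇒  2A = 304, A = 152.
Then Σ (y_i + y_{i+1})·c_i = 2364, so ȳ = 2364 / (6·152) = 197/76.

197/76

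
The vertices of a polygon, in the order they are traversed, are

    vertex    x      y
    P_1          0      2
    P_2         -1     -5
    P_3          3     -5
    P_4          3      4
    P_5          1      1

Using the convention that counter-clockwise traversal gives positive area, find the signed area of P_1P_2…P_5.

25

Apply Gauss's area formula: 2A = Σ (x_i·y_{i+1} − x_{i+1}·y_i), indices taken mod 5.
Σ = (2) + (20) + (27) + (-1) + (2) = 50
Signed area = Σ/2 = 25 (positive ⇒ counter-clockwise traversal).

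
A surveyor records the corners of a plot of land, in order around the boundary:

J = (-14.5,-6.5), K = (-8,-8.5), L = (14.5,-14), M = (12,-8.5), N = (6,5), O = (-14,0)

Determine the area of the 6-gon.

311.625

Σ = (71.25) + (235.25) + (44.75) + (111) + (70) + (91) = 623.25
Area = |Σ|/2 = 311.625.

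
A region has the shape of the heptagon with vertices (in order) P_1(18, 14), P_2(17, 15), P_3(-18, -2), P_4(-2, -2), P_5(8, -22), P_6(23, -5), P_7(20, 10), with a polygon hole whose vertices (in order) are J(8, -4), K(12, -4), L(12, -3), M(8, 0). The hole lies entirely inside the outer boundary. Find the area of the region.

618

Outer boundary:
Apply Gauss's area formula: 2A = Σ (x_i·y_{i+1} − x_{i+1}·y_i), indices taken mod 7.
Σ = (32) + (236) + (32) + (60) + (466) + (330) + (100) = 1256
Area = |Σ|/2 = 628.
Hole:
Apply the shoelace formula: 2A = Σ (x_i·y_{i+1} − x_{i+1}·y_i), indices taken mod 4.
J→K: (8)(-4) − (12)(-4) = 16
K→L: (12)(-3) − (12)(-4) = 12
L→M: (12)(0) − (8)(-3) = 24
M→J: (8)(-4) − (8)(0) = -32
Σ = 20
Area = |Σ|/2 = 10.
Net area = 628 − 10 = 618.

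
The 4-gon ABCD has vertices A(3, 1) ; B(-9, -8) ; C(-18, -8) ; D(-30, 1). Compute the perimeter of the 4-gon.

|AB| = √((-12)² + (-9)²) = √225 = 15
|BC| = √((-9)² + (0)²) = √81 = 9
|CD| = √((-12)² + (9)²) = √225 = 15
|DA| = √((33)² + (0)²) = √1089 = 33
Perimeter = 15 + 9 + 15 + 33 = 72.

72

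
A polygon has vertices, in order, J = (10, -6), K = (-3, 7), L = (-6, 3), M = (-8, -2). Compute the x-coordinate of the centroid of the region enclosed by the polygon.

Apply the shoelace formula. First the cross-terms c_i = x_i·y_{i+1} − x_{i+1}·y_i:
  52, 33, 36, 68  ⇒  2A = 189, A = 94.5.
Then Σ (x_i + x_{i+1})·c_i = -301, so x̄ = -301 / (6·94.5) = -43/81.

-43/81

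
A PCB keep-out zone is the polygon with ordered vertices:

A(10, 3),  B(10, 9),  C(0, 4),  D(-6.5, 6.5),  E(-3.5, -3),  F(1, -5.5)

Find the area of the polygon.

Apply the surveyor's formula: 2A = Σ (x_i·y_{i+1} − x_{i+1}·y_i), indices taken mod 6.
Σ = (60) + (40) + (26) + (42.25) + (22.25) + (58) = 248.5
Area = |Σ|/2 = 124.25.

124.25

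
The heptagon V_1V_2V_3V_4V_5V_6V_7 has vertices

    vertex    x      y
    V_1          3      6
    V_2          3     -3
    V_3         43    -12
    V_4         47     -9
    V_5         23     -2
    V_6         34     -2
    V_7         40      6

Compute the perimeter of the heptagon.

138

|V_1V_2| = √((0)² + (-9)²) = √81 = 9
|V_2V_3| = √((40)² + (-9)²) = √1681 = 41
|V_3V_4| = √((4)² + (3)²) = √25 = 5
|V_4V_5| = √((-24)² + (7)²) = √625 = 25
|V_5V_6| = √((11)² + (0)²) = √121 = 11
|V_6V_7| = √((6)² + (8)²) = √100 = 10
|V_7V_1| = √((-37)² + (0)²) = √1369 = 37
Perimeter = 9 + 41 + 5 + 25 + 11 + 10 + 37 = 138.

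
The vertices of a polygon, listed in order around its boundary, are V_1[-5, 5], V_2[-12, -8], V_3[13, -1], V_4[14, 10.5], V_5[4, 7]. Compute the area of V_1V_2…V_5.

Σ = (100) + (116) + (150.5) + (56) + (55) = 477.5
Area = |Σ|/2 = 238.75.

238.75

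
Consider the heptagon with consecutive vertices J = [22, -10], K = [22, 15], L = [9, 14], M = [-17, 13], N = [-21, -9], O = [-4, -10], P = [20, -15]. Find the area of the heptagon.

Cross-terms: 550, 173, 355, 426, 174, 260, 130  ⇒  Σ = 2068
Area = |Σ|/2 = 1034.

1034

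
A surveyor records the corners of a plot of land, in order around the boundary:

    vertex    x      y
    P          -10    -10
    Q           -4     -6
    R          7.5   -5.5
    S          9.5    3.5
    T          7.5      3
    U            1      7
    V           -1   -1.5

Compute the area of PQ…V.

108.875

Apply the shoelace formula: 2A = Σ (x_i·y_{i+1} − x_{i+1}·y_i), indices taken mod 7.
Σ = (20) + (67) + (78.5) + (2.25) + (49.5) + (5.5) + (-5) = 217.75
Area = |Σ|/2 = 108.875.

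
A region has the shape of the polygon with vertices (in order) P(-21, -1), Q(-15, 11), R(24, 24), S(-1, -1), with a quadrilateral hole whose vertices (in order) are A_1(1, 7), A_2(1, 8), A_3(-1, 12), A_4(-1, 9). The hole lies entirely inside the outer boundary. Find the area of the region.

441

Outer boundary:
Apply the surveyor's formula: 2A = Σ (x_i·y_{i+1} − x_{i+1}·y_i), indices taken mod 4.
Σ = (-246) + (-624) + (0) + (-20) = -890
Area = |Σ|/2 = 445.
Hole:
Cross-terms: 1, 20, 3, -16  ⇒  Σ = 8
Area = |Σ|/2 = 4.
Net area = 445 − 4 = 441.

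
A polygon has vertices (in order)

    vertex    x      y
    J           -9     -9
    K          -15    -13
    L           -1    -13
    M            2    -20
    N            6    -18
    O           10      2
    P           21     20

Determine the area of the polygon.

Apply the shoelace formula: 2A = Σ (x_i·y_{i+1} − x_{i+1}·y_i), indices taken mod 7.
Σ = (-18) + (182) + (46) + (84) + (192) + (158) + (-9) = 635
Area = |Σ|/2 = 317.5.

317.5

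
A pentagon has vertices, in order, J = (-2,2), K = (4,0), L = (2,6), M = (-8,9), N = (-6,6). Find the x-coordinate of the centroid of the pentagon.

-4/3

Apply Gauss's area formula. First the cross-terms c_i = x_i·y_{i+1} − x_{i+1}·y_i:
  -8, 24, 66, 6, 0  ⇒  2A = 88, A = 44.
Then Σ (x_i + x_{i+1})·c_i = -352, so x̄ = -352 / (6·44) = -4/3.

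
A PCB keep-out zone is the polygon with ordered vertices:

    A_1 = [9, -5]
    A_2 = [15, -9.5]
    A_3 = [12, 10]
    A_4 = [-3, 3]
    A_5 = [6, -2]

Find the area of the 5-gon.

Cross-terms: -10.5, 264, 66, -12, -12  ⇒  Σ = 295.5
Area = |Σ|/2 = 147.75.

147.75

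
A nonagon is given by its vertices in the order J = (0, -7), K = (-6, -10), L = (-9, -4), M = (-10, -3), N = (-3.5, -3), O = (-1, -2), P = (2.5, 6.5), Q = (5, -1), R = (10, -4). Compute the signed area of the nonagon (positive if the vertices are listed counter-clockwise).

-107

Apply the shoelace (surveyor's) formula: 2A = Σ (x_i·y_{i+1} − x_{i+1}·y_i), indices taken mod 9.
Cross-terms: -42, -66, -13, 19.5, 4, -1.5, -35, -10, -70  ⇒  Σ = -214
Signed area = Σ/2 = -107 (negative ⇒ clockwise traversal).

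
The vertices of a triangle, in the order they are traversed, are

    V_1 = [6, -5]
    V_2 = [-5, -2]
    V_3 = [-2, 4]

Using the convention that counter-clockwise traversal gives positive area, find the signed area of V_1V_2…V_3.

Σ = (-37) + (-24) + (-14) = -75
Signed area = Σ/2 = -37.5 (negative ⇒ clockwise traversal).

-37.5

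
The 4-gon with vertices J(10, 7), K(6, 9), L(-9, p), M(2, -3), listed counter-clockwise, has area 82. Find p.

The doubled signed area Σ (x_i y_{i+1} − x_{i+1} y_i) is linear in p.
With p=0 it equals 200; the coefficient of p is 4 (from the two edges through L).
So 4·p + 200 = 2·82 = 164 ⇒ p = -9.

-9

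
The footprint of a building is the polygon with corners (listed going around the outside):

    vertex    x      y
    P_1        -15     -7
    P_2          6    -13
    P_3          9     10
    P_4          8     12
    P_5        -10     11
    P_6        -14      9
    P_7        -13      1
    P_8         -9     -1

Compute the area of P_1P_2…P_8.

443.5

Apply the surveyor's formula: 2A = Σ (x_i·y_{i+1} − x_{i+1}·y_i), indices taken mod 8.
Σ = (237) + (177) + (28) + (208) + (64) + (103) + (22) + (48) = 887
Area = |Σ|/2 = 443.5.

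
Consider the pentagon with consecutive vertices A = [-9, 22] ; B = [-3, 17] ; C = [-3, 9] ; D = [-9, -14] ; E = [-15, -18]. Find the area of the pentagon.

Apply the surveyor's formula: 2A = Σ (x_i·y_{i+1} − x_{i+1}·y_i), indices taken mod 5.
Σ = (-87) + (24) + (123) + (-48) + (-492) = -480
Area = |Σ|/2 = 240.

240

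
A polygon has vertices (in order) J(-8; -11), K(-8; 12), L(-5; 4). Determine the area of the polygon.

Cross-terms: -184, 28, 87  ⇒  Σ = -69
Area = |Σ|/2 = 34.5.

34.5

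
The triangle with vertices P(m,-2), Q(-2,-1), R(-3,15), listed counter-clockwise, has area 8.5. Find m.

The doubled signed area Σ (x_i y_{i+1} − x_{i+1} y_i) is linear in m.
With m=0 it equals -31; the coefficient of m is -16 (from the two edges through P).
So -16·m + -31 = 2·8.5 = 17 ⇒ m = -3.

-3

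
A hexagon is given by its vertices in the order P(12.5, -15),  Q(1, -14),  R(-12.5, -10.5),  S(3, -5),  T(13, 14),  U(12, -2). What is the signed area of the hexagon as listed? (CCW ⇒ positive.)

Apply Gauss's area formula: 2A = Σ (x_i·y_{i+1} − x_{i+1}·y_i), indices taken mod 6.
Cross-terms: -160, -185.5, 94, 107, -194, -155  ⇒  Σ = -493.5
Signed area = Σ/2 = -246.75 (negative ⇒ clockwise traversal).

-246.75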